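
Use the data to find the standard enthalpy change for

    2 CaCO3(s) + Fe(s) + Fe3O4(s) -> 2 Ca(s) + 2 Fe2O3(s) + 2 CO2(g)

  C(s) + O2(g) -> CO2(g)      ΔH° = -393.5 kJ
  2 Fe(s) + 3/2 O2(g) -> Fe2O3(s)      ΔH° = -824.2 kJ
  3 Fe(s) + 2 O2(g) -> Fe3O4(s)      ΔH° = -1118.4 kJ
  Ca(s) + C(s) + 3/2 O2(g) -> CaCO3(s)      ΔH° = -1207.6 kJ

ΔH° = 1098.2 kJ

equation 1 × 2 (scale by 2 for the 2 CO2(g)): (2)·(-393.5) = -787.0 kJ
equation 2 × 2 (scale by 2 for the 2 Fe2O3(s)): (2)·(-824.2) = -1648.4 kJ
equation 3 reversed (Fe3O4(s) must end up as a reactant): +1118.4 kJ
equation 4 reversed and × 2 (CaCO3(s) must end up as a reactant; ×2 to match 2 CaCO3(s) in the target): (-2)·(-1207.6) = +2415.2 kJ
ΔH° = (2)·(-393.5) + (2)·(-824.2) + (-1)·(-1118.4) + (-2)·(-1207.6) = 1098.2 kJ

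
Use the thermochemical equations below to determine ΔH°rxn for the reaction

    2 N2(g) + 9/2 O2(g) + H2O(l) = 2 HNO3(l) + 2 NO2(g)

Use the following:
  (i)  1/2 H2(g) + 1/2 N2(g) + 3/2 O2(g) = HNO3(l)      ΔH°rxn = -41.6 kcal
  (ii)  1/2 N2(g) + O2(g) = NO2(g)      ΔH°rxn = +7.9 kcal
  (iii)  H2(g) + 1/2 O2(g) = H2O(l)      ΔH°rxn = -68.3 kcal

(i) × 2 (scale by 2 for the 2 HNO3(l)): (2)·(-41.6) = -83.2 kcal
(ii) × 2 (scale by 2 for the 2 NO2(g)): (2)·(+7.9) = +15.8 kcal
(iii) reversed (reverse to put H2O(l) on the reactant side): +68.3 kcal
ΔH°rxn = (2)·(-41.6) + (2)·(+7.9) + (-1)·(-68.3) = 0.9 kcal

ΔH°rxn = 0.9 kcal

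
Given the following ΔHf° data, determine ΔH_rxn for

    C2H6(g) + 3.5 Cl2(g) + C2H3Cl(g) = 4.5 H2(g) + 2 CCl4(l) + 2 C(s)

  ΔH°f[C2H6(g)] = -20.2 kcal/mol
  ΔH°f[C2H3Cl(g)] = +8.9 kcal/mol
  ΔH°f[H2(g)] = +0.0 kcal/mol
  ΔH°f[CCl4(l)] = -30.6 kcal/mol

Products: 9/2·(+0.0) + 2·(-30.6) + 2·(+0.0) = -61.2
Reactants: 1·(-20.2) + 7/2·(+0.0) + 1·(+8.9) = -11.3
ΔH_rxn = (-61.2) − (-11.3) = -49.9 kcal/mol

ΔH_rxn = -49.9 kcal/mol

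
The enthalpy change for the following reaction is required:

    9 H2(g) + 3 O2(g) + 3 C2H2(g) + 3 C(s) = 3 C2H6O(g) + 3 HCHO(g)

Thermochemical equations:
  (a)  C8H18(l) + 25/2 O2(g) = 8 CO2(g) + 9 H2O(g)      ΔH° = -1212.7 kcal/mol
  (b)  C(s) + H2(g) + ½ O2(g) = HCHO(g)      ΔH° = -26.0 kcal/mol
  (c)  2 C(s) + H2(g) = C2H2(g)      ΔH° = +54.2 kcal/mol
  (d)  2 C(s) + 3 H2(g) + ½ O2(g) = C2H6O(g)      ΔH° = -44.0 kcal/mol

(a): not needed (C8H18(l) appears nowhere else).
(b) × 3 (scale by 3 for the 3 HCHO(g)): (3)·(-26.0) = -78.0 kcal/mol
(c) reversed and × 3 (C2H2(g) must end up as a reactant; scale by 3 for the 3 C2H2(g)): (-3)·(+54.2) = -162.6 kcal/mol
(d) × 3 (×3 to match 3 C2H6O(g) in the target): (3)·(-44.0) = -132.0 kcal/mol
By Hess's law, ΔH° = (-78.0) + (-162.6) + (-132.0) = -372.6 kcal/mol

ΔH° = -372.6 kcal/mol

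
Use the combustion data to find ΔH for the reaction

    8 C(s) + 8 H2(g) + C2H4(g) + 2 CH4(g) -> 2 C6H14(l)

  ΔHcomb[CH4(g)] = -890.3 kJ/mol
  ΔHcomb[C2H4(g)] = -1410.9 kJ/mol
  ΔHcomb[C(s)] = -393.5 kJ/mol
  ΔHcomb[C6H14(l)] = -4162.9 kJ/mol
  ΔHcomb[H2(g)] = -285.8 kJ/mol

Using ΔH = Σ nΔHc°(reactants) − Σ nΔHc°(products):
= [8·(-393.5) + 8·(-285.8) + 1·(-1410.9) + 2·(-890.3)] − [2·(-4162.9)]
= -300.1 kJ/mol

ΔH = -300.1 kJ/mol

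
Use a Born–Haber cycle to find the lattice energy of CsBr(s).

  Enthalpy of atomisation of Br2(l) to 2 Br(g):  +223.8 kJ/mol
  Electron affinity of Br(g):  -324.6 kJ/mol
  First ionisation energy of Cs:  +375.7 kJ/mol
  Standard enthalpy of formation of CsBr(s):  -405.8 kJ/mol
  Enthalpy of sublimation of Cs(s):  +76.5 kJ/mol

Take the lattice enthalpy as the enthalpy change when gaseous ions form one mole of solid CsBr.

U = -645.3 kJ/mol

ΔHf° = 1·ΔHsub + 1·(ΣIE) + 1/2·D(Br2) + 1·EA + U
-405.8 = 1·(+76.5) + 1·(+375.7) + 1/2·(+223.8) + 1·(-324.6) + U
U = -405.8 − (+239.5) = -645.3 kJ/mol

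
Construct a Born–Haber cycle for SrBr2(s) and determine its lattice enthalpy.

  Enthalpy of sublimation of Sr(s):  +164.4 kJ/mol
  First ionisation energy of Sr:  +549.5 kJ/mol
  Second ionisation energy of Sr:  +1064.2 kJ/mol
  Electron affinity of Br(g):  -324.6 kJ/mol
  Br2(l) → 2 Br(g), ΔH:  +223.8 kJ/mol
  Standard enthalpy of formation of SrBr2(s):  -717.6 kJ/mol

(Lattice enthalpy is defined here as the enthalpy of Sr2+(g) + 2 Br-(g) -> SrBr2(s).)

ΔHf° = 1·ΔHsub + 1·(ΣIE) + 1·D(Br2) + 2·EA + U
-717.6 = 1·(+164.4) + 1·(+1613.7) + 1·(+223.8) + 2·(-324.6) + U
U = -717.6 − (+1352.7) = -2070.3 kJ/mol

U = -2070.3 kJ/mol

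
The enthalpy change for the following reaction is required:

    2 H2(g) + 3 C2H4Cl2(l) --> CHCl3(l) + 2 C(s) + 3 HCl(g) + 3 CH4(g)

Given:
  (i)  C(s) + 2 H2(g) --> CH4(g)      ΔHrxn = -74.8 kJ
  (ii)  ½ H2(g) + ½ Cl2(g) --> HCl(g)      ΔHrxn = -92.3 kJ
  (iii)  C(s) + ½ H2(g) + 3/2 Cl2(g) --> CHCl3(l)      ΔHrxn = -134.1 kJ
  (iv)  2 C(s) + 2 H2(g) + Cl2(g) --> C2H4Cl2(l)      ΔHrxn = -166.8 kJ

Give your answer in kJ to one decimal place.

ΔHrxn = -135.0 kJ

(i) × 3 (×3 to match 3 CH4(g) in the target): (3)·(-74.8) = -224.4 kJ
(ii) × 3 (×3 to match 3 HCl(g) in the target): (3)·(-92.3) = -276.9 kJ
(iii) as written (CHCl3(l) already on the product side): -134.1 kJ
(iv) reversed and × 3 (reverse to put C2H4Cl2(l) on the reactant side; scale by 3 for the 3 C2H4Cl2(l)): (-3)·(-166.8) = +500.4 kJ
ΔHrxn = (3)·(-74.8) + (3)·(-92.3) + (1)·(-134.1) + (-3)·(-166.8) = -135.0 kJ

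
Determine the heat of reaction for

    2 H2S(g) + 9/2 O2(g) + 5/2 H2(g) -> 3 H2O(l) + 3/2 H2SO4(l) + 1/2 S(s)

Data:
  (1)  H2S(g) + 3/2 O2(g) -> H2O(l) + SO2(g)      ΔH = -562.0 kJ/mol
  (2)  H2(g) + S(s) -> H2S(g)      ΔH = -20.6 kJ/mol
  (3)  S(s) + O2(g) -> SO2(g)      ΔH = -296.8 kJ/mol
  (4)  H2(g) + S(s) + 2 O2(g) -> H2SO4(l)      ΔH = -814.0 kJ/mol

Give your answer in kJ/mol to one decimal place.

ΔH = -2037.2 kJ/mol

(1) × 3 (×3 to match 3 H2O(l) in the target): (3)·(-562.0) = -1686.0 kJ/mol
(2) as written: -20.6 kJ/mol
(3) reversed and × 3: (-3)·(-296.8) = +890.4 kJ/mol
(4) × 3/2 (×3/2 to match 3/2 H2SO4(l) in the target): (3/2)·(-814.0) = -1221.0 kJ/mol
ΔH = (3)·(-562.0) + (1)·(-20.6) + (-3)·(-296.8) + (3/2)·(-814.0) = -2037.2 kJ/mol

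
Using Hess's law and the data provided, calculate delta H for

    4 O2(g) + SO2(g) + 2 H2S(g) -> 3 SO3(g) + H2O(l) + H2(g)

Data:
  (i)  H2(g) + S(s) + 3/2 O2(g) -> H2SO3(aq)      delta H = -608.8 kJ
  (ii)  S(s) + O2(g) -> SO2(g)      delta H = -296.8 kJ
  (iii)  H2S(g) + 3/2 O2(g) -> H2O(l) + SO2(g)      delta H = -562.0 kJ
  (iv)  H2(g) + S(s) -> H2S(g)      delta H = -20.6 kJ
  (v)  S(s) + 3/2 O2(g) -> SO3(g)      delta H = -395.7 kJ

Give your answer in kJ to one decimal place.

delta H = -1134.9 kJ

(i): not needed (H2SO3(aq) appears nowhere else).
(ii) reversed and × 2: (-2)·(-296.8) = +593.6 kJ
(iii) as written (H2O(l) already on the product side): -562.0 kJ
(iv) reversed: +20.6 kJ
(v) × 3 (×3 to match 3 SO3(g) in the target): (3)·(-395.7) = -1187.1 kJ
By Hess's law, delta H = (+593.6) + (-562.0) + (+20.6) + (-1187.1) = -1134.9 kJ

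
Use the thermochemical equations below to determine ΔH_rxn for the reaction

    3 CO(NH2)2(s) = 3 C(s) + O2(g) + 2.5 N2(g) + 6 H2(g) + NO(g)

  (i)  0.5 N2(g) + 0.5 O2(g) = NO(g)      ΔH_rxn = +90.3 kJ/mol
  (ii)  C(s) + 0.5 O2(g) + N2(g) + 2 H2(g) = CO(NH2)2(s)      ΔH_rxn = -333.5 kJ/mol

ΔH_rxn = 1090.8 kJ/mol

(i) as written: +90.3 kJ/mol
(ii) reversed and × 3: (-3)·(-333.5) = +1000.5 kJ/mol
Since enthalpy is a state function, ΔH_rxn = (+90.3) + (+1000.5) = 1090.8 kJ/mol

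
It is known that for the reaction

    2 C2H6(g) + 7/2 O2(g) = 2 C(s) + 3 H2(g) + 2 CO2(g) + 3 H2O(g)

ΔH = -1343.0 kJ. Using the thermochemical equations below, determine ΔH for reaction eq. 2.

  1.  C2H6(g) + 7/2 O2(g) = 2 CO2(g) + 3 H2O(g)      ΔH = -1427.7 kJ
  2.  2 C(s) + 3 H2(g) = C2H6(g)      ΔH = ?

eq. 1 as written: -1427.7 kJ
eq. 2 reversed: contributes −x
-1343.0 = (-1427.7) − x
x = (-1343.0 − (-1427.7)) / (-1) = -84.7 kJ

ΔH = -84.7 kJ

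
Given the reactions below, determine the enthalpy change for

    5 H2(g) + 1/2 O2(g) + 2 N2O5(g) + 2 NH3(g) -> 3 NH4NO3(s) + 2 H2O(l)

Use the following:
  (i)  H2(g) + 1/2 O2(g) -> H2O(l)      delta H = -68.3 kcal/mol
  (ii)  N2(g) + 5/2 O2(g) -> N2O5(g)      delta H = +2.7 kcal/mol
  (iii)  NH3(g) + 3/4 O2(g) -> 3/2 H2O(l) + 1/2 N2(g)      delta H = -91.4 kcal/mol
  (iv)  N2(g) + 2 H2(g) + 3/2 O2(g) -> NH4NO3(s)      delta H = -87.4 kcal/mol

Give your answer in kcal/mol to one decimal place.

delta H = -382.1 kcal/mol

(i) reversed: +68.3 kcal/mol
(ii) reversed and × 2 (N2O5(g) must end up as a reactant; ×2 to match 2 N2O5(g) in the target): (-2)·(+2.7) = -5.4 kcal/mol
(iii) × 2 (×2 to match 2 NH3(g) in the target): (2)·(-91.4) = -182.8 kcal/mol
(iv) × 3 (×3 to match 3 NH4NO3(s) in the target): (3)·(-87.4) = -262.2 kcal/mol
Combining the equations, delta H = (+68.3) + (-5.4) + (-182.8) + (-262.2) = -382.1 kcal/mol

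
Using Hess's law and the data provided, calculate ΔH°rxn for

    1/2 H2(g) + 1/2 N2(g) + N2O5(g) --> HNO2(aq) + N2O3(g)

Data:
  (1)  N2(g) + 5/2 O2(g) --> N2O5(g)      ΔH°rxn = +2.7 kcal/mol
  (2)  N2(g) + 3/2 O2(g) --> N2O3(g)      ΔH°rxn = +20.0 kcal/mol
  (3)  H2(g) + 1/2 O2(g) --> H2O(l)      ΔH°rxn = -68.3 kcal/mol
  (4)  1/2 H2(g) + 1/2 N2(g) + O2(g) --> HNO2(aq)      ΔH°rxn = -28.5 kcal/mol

ΔH°rxn = -11.2 kcal/mol

(1) reversed (N2O5(g) must end up as a reactant): -2.7 kcal/mol
(2) as written (N2O3(g) already on the product side): +20.0 kcal/mol
(3): not needed (H2O(l) appears nowhere else).
(4) as written (HNO2(aq) already on the product side): -28.5 kcal/mol
Since enthalpy is a state function, ΔH°rxn = (-1)·(+2.7) + (1)·(+20.0) + (1)·(-28.5) = -11.2 kcal/mol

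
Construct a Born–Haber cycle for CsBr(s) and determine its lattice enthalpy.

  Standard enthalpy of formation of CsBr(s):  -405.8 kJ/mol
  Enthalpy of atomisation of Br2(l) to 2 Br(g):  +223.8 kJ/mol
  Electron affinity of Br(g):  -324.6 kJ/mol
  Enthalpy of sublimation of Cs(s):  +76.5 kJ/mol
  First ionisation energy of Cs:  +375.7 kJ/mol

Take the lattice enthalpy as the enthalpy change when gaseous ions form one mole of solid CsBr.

U = -645.3 kJ/mol

ΔHf° = 1·ΔHsub + 1·(ΣIE) + 1/2·D(Br2) + 1·EA + U
-405.8 = 1·(+76.5) + 1·(+375.7) + 1/2·(+223.8) + 1·(-324.6) + U
U = -405.8 − (+239.5) = -645.3 kJ/mol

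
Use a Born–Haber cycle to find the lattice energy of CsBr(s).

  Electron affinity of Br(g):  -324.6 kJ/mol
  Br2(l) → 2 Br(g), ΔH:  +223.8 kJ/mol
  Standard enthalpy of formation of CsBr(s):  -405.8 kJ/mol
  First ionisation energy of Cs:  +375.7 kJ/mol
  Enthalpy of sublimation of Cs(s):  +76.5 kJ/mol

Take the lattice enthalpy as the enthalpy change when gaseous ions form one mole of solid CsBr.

U = -645.3 kJ/mol

ΔHf° = 1·ΔHsub + 1·(ΣIE) + 1/2·D(Br2) + 1·EA + U
-405.8 = 1·(+76.5) + 1·(+375.7) + 1/2·(+223.8) + 1·(-324.6) + U
U = -405.8 − (+239.5) = -645.3 kJ/mol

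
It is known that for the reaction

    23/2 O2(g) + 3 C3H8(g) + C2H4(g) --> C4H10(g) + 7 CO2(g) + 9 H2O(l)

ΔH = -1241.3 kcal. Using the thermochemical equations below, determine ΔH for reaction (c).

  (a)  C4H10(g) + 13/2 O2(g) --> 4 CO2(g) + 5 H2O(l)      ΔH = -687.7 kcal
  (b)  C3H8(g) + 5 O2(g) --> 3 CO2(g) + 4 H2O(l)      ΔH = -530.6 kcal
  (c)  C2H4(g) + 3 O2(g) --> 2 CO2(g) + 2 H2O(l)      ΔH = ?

ΔH = -337.2 kcal

(a) reversed (C4H10(g) must end up as a product): +687.7 kcal
(b) × 3 (×3 to match 3 C3H8(g) in the target): (3)·(-530.6) = -1591.8 kcal
(c) as written (C2H4(g) already on the reactant side): contributes x
-1241.3 = (+687.7) + (-1591.8) + x
x = (-1241.3 − (-904.1)) / (1) = -337.2 kcal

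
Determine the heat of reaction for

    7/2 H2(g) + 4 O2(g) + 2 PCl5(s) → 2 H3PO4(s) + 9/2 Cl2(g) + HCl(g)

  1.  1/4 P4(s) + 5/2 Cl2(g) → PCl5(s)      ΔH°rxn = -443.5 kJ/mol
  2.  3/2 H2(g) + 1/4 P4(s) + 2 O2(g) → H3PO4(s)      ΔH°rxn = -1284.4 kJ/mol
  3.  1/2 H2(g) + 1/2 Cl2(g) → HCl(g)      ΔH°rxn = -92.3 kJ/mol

eq. 1 reversed and × 2: (-2)·(-443.5) = +887.0 kJ/mol
eq. 2 × 2: (2)·(-1284.4) = -2568.8 kJ/mol
eq. 3 as written: -92.3 kJ/mol
By Hess's law, ΔH°rxn = (-2)·(-443.5) + (2)·(-1284.4) + (1)·(-92.3) = -1774.1 kJ/mol

ΔH°rxn = -1774.1 kJ/mol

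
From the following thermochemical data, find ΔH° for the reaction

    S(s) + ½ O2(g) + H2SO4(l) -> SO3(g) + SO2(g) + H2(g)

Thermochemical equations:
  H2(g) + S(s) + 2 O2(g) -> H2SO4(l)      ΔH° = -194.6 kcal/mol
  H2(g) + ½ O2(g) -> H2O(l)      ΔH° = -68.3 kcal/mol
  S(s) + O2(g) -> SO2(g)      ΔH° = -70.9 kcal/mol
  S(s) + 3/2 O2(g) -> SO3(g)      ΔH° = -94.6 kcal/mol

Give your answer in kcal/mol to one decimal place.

equation 1 reversed: +194.6 kcal/mol
equation 2: not needed.
equation 3 as written: -70.9 kcal/mol
equation 4 as written: -94.6 kcal/mol
Summing the manipulated equations, ΔH° = (-1)·(-194.6) + (1)·(-70.9) + (1)·(-94.6) = 29.1 kcal/mol

ΔH° = 29.1 kcal/mol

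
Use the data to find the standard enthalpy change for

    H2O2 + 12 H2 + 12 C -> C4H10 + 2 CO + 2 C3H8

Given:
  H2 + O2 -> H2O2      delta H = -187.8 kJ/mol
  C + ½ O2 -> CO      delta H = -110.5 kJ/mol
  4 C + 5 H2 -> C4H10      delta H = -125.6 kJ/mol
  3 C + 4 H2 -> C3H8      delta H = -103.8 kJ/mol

equation 1 reversed (reverse to put H2O2 on the reactant side): +187.8 kJ/mol
equation 2 × 2 (×2 to match 2 CO in the target): (2)·(-110.5) = -221.0 kJ/mol
equation 3 as written (C4H10 already on the product side): -125.6 kJ/mol
equation 4 × 2 (×2 to match 2 C3H8 in the target): (2)·(-103.8) = -207.6 kJ/mol
Since enthalpy is a state function, delta H = (-1)·(-187.8) + (2)·(-110.5) + (1)·(-125.6) + (2)·(-103.8) = -366.4 kJ/mol

delta H = -366.4 kJ/mol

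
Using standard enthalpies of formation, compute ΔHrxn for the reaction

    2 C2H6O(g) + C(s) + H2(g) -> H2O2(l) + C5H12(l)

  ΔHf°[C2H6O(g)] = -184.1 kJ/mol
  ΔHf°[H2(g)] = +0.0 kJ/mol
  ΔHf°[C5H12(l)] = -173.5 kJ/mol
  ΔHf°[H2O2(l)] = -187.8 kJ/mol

ΔHrxn = 6.9 kJ/mol

Products: 1·(-187.8) + 1·(-173.5) = -361.3
Reactants: 2·(-184.1) + 1·(+0.0) + 1·(+0.0) = -368.2
ΔHrxn = (-361.3) − (-368.2) = 6.9 kJ/mol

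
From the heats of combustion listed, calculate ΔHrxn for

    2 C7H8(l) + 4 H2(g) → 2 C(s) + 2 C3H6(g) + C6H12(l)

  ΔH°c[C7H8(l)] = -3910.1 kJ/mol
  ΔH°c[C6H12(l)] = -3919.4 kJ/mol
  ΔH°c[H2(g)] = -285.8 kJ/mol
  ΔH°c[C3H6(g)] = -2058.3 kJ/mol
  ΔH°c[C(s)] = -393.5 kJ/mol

ΔHrxn = -140.4 kJ/mol

Using ΔH = Σ nΔHc°(reactants) − Σ nΔHc°(products):
= [2·(-3910.1) + 4·(-285.8)] − [2·(-393.5) + 2·(-2058.3) + 1·(-3919.4)]
= -140.4 kJ/mol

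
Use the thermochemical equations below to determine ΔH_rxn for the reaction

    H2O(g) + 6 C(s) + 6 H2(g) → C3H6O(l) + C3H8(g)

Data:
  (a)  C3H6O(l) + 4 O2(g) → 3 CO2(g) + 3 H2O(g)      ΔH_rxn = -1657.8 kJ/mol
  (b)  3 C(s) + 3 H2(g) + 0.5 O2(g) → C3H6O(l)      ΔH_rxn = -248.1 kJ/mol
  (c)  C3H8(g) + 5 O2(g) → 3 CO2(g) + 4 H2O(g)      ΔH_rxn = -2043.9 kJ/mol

(a) as written: -1657.8 kJ/mol
(b) × 2 (scale by 2 for the 6 C(s)): (2)·(-248.1) = -496.2 kJ/mol
(c) reversed (reverse to put C3H8(g) on the product side): +2043.9 kJ/mol
Summing the manipulated equations, ΔH_rxn = (-1657.8) + (-496.2) + (+2043.9) = -110.1 kJ/mol

ΔH_rxn = -110.1 kJ/mol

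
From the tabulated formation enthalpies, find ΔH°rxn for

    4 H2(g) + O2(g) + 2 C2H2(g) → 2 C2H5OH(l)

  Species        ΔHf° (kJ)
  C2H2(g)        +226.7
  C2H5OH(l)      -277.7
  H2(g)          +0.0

ΔH°rxn = -1008.8 kJ

ΔH°rxn = Σ nΔHf°(products) − Σ nΔHf°(reactants).
Products: 2·(-277.7) = -555.4
Reactants: 4·(+0.0) + 1·(+0.0) + 2·(+226.7) = +453.4
ΔH°rxn = (-555.4) − (+453.4) = -1008.8 kJ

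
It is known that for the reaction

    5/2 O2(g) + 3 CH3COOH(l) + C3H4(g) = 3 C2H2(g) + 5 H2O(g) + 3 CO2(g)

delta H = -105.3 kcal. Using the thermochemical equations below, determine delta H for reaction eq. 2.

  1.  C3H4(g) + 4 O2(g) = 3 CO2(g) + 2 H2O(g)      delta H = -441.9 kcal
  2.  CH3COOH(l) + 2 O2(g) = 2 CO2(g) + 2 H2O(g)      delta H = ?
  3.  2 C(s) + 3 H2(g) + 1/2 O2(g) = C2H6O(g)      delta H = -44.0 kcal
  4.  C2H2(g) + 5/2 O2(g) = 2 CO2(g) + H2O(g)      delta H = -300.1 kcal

delta H = -187.9 kcal

eq. 1 as written (C3H4(g) already on the reactant side): -441.9 kcal
eq. 2 × 3 (×3 to match 3 CH3COOH(l) in the target): contributes 3·x
eq. 3: not needed (C2H6O(g) appears nowhere else).
eq. 4 reversed and × 3 (C2H2(g) must end up as a product; scale by 3 for the 3 C2H2(g)): (-3)·(-300.1) = +900.3 kcal
-105.3 = (-441.9) + (+900.3) + 3·x
x = (-105.3 − (+458.4)) / (3) = -187.9 kcal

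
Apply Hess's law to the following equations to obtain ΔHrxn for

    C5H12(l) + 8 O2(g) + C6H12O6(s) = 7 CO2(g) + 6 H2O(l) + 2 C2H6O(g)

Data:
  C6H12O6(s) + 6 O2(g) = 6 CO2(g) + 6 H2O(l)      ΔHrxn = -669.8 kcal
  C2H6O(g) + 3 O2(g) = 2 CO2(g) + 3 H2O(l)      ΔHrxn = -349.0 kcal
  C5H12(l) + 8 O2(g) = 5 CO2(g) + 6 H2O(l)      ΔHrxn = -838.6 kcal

ΔHrxn = -810.4 kcal

equation 1 as written: -669.8 kcal
equation 2 reversed and × 2: (-2)·(-349.0) = +698.0 kcal
equation 3 as written: -838.6 kcal
Combining the equations, ΔHrxn = (-669.8) + (+698.0) + (-838.6) = -810.4 kcal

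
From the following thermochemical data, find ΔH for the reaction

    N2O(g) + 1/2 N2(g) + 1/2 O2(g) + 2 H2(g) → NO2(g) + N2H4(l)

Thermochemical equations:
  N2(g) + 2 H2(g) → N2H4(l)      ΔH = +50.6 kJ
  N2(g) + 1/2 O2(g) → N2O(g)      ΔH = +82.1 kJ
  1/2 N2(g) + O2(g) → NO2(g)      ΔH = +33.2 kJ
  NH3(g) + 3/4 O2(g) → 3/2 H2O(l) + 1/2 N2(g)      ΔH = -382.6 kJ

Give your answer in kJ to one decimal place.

ΔH = 1.7 kJ

equation 1 as written: +50.6 kJ
equation 2 reversed: -82.1 kJ
equation 3 as written: +33.2 kJ
equation 4: not needed.
Summing the manipulated equations, ΔH = (1)·(+50.6) + (-1)·(+82.1) + (1)·(+33.2) = 1.7 kJ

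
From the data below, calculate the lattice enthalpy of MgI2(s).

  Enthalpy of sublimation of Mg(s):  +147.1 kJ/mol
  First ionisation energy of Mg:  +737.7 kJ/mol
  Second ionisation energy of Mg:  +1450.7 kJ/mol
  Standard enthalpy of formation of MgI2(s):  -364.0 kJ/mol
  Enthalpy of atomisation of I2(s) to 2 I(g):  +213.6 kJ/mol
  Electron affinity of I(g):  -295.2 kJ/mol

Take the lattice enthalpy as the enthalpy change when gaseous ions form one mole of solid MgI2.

ΔHf° = 1·ΔHsub + 1·(ΣIE) + 1·D(I2) + 2·EA + U
-364.0 = 1·(+147.1) + 1·(+2188.4) + 1·(+213.6) + 2·(-295.2) + U
U = -364.0 − (+1958.7) = -2322.7 kJ/mol

U = -2322.7 kJ/mol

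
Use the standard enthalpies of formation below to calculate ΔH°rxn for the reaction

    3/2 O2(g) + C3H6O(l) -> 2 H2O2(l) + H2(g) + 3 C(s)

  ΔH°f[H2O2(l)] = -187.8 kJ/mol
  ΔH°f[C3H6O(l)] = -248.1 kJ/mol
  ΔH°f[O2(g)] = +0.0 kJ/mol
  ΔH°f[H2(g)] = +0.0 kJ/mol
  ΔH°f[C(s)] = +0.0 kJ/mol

ΔH°rxn = -127.5 kJ/mol

ΔH°rxn = Σ nΔHf°(products) − Σ nΔHf°(reactants).
Products: 2·(-187.8) + 1·(+0.0) + 3·(+0.0) = -375.6
Reactants: 3/2·(+0.0) + 1·(-248.1) = -248.1
ΔH°rxn = (-375.6) − (-248.1) = -127.5 kJ/mol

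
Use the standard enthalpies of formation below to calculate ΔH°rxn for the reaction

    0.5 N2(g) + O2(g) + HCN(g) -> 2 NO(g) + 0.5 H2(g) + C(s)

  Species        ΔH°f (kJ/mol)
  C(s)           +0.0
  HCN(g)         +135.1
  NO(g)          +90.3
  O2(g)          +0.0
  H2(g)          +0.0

ΔH°rxn = Σ nΔHf°(products) − Σ nΔHf°(reactants).
Products: 2·(+90.3) + 1/2·(+0.0) + 1·(+0.0) = +180.6
Reactants: 1/2·(+0.0) + 1·(+0.0) + 1·(+135.1) = +135.1
ΔH°rxn = (+180.6) − (+135.1) = 45.5 kJ/mol

ΔH°rxn = 45.5 kJ/mol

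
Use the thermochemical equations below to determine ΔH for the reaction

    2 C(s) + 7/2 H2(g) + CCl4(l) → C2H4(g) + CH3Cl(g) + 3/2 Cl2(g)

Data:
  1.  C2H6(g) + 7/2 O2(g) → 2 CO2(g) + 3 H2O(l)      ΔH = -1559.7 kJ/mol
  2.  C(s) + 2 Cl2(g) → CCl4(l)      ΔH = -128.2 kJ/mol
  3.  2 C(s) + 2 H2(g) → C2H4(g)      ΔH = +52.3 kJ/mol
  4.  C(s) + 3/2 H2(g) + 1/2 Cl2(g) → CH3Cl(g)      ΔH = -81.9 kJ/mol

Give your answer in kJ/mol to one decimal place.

ΔH = 98.6 kJ/mol

eq. 1: not needed (H2O(l) appears nowhere else).
eq. 2 reversed (CCl4(l) must end up as a reactant): +128.2 kJ/mol
eq. 3 as written (C2H4(g) already on the product side): +52.3 kJ/mol
eq. 4 as written (CH3Cl(g) already on the product side): -81.9 kJ/mol
Summing the manipulated equations, ΔH = (+128.2) + (+52.3) + (-81.9) = 98.6 kJ/mol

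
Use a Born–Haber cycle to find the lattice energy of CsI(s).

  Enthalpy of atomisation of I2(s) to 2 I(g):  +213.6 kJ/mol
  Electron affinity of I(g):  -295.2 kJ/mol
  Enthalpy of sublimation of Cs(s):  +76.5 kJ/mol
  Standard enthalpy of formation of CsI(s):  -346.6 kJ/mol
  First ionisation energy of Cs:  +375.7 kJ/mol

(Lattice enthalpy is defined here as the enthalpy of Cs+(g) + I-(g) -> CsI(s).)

ΔHf° = 1·ΔHsub + 1·(ΣIE) + 1/2·D(I2) + 1·EA + U
-346.6 = 1·(+76.5) + 1·(+375.7) + 1/2·(+213.6) + 1·(-295.2) + U
U = -346.6 − (+263.8) = -610.4 kJ/mol

U = -610.4 kJ/mol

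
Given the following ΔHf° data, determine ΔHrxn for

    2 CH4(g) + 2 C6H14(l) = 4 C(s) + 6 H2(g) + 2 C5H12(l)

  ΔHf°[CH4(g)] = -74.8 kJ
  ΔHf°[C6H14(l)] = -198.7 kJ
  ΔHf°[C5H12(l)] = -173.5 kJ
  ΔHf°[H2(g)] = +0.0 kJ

Products: 4·(+0.0) + 6·(+0.0) + 2·(-173.5) = -347.0
Reactants: 2·(-74.8) + 2·(-198.7) = -547.0
ΔHrxn = (-347.0) − (-547.0) = 200.0 kJ

ΔHrxn = 200.0 kJ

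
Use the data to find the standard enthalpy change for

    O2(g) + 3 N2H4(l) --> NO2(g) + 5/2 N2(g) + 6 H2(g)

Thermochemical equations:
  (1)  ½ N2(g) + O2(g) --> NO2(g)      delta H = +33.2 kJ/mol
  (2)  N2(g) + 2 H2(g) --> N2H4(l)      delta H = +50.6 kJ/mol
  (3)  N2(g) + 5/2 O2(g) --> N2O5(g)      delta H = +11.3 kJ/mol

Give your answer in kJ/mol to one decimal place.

delta H = -118.6 kJ/mol

(1) as written: +33.2 kJ/mol
(2) reversed and × 3: (-3)·(+50.6) = -151.8 kJ/mol
(3): not needed.
Since enthalpy is a state function, delta H = (1)·(+33.2) + (-3)·(+50.6) = -118.6 kJ/mol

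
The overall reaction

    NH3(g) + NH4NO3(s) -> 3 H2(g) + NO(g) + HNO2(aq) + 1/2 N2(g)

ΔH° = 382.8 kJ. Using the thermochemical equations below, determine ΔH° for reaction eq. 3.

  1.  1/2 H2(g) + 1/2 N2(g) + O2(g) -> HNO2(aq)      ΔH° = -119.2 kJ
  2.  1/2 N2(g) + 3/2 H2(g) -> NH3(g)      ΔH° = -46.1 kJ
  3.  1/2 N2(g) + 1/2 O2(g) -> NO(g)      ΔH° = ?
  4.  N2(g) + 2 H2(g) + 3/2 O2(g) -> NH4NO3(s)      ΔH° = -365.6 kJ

eq. 1 as written (HNO2(aq) already on the product side): -119.2 kJ
eq. 2 reversed (reverse to put NH3(g) on the reactant side): +46.1 kJ
eq. 3 as written (NO(g) already on the product side): contributes x
eq. 4 reversed (reverse to put NH4NO3(s) on the reactant side): +365.6 kJ
+382.8 = (-119.2) + (+46.1) + (+365.6) + x
x = (+382.8 − (+292.5)) / (1) = 90.3 kJ

ΔH° = 90.3 kJ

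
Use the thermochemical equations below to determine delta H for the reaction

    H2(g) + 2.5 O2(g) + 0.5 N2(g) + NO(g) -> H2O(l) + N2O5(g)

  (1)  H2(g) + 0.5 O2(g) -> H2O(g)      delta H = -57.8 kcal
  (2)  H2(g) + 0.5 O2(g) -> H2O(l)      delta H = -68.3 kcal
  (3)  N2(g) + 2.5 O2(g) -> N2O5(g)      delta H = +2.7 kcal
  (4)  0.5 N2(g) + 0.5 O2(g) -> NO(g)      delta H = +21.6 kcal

delta H = -87.2 kcal

(1): not needed.
(2) as written: -68.3 kcal
(3) as written: +2.7 kcal
(4) reversed: -21.6 kcal
By Hess's law, delta H = (-68.3) + (+2.7) + (-21.6) = -87.2 kcal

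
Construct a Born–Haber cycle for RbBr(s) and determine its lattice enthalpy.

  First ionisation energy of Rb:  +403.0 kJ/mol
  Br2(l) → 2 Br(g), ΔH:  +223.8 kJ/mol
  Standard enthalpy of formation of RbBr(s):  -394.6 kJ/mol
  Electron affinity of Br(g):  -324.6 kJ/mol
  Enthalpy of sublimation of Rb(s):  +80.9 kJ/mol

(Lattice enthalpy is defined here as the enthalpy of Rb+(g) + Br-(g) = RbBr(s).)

U = -665.8 kJ/mol

ΔHf° = 1·ΔHsub + 1·(ΣIE) + 1/2·D(Br2) + 1·EA + U
-394.6 = 1·(+80.9) + 1·(+403.0) + 1/2·(+223.8) + 1·(-324.6) + U
U = -394.6 − (+271.2) = -665.8 kJ/mol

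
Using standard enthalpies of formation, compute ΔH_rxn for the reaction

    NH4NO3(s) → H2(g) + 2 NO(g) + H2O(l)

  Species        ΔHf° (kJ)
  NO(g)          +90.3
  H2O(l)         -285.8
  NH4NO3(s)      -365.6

ΔH_rxn = 260.4 kJ

Products: 1·(+0.0) + 2·(+90.3) + 1·(-285.8) = -105.2
Reactants: 1·(-365.6) = -365.6
ΔH_rxn = (-105.2) − (-365.6) = 260.4 kJ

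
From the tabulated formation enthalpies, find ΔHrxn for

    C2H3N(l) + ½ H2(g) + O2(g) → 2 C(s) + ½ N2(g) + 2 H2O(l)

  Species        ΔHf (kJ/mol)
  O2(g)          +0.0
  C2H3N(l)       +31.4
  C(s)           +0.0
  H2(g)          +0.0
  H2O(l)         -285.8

Products: 2·(+0.0) + 1/2·(+0.0) + 2·(-285.8) = -571.6
Reactants: 1·(+31.4) + 1/2·(+0.0) + 1·(+0.0) = +31.4
ΔHrxn = (-571.6) − (+31.4) = -603.0 kJ/mol

ΔHrxn = -603.0 kJ/mol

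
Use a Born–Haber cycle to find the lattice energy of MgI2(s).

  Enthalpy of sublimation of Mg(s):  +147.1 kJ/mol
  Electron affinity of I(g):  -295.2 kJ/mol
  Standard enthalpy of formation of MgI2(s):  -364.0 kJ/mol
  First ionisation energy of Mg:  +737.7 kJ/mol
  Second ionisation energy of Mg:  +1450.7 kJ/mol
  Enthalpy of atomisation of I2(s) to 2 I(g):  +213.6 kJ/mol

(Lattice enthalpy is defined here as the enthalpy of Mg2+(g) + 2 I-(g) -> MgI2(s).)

U = -2322.7 kJ/mol

ΔHf° = 1·ΔHsub + 1·(ΣIE) + 1·D(I2) + 2·EA + U
-364.0 = 1·(+147.1) + 1·(+2188.4) + 1·(+213.6) + 2·(-295.2) + U
U = -364.0 − (+1958.7) = -2322.7 kJ/mol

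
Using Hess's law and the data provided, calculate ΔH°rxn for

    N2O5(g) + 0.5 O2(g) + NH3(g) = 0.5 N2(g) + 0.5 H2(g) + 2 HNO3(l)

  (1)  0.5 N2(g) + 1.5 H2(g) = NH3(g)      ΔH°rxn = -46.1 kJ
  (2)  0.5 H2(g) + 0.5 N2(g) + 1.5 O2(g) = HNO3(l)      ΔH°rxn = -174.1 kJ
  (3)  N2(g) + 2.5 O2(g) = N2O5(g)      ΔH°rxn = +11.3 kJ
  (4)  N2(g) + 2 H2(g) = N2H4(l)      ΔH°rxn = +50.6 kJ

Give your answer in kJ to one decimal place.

ΔH°rxn = -313.4 kJ

(1) reversed: +46.1 kJ
(2) × 2: (2)·(-174.1) = -348.2 kJ
(3) reversed: -11.3 kJ
(4): not needed.
Summing the manipulated equations, ΔH°rxn = (-1)·(-46.1) + (2)·(-174.1) + (-1)·(+11.3) = -313.4 kJ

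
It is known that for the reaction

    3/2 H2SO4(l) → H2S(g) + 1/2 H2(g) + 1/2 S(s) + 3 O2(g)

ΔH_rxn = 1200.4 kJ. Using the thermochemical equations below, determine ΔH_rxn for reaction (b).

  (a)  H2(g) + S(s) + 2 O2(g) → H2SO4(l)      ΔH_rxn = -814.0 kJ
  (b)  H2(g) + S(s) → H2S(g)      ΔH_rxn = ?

(a) reversed and × 3/2: (-3/2)·(-814.0) = +1221.0 kJ
(b) as written: contributes x
+1200.4 = (+1221.0) + x
x = (+1200.4 − (+1221.0)) / (1) = -20.6 kJ

ΔH_rxn = -20.6 kJ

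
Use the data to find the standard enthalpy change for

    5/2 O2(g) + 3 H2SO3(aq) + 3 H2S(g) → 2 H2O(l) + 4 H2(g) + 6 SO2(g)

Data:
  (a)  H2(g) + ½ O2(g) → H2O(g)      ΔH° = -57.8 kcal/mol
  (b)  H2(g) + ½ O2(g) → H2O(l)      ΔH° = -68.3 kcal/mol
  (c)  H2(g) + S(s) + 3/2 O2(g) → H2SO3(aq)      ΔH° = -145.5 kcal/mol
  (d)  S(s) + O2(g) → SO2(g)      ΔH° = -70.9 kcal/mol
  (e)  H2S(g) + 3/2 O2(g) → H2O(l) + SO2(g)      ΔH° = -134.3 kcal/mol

(a): not needed (H2O(g) appears nowhere else).
(b) reversed: +68.3 kcal/mol
(c) reversed and × 3 (H2SO3(aq) must end up as a reactant; ×3 to match 3 H2SO3(aq) in the target): (-3)·(-145.5) = +436.5 kcal/mol
(d) × 3: (3)·(-70.9) = -212.7 kcal/mol
(e) × 3 (×3 to match 3 H2S(g) in the target): (3)·(-134.3) = -402.9 kcal/mol
Combining the equations, ΔH° = (+68.3) + (+436.5) + (-212.7) + (-402.9) = -110.8 kcal/mol

ΔH° = -110.8 kcal/mol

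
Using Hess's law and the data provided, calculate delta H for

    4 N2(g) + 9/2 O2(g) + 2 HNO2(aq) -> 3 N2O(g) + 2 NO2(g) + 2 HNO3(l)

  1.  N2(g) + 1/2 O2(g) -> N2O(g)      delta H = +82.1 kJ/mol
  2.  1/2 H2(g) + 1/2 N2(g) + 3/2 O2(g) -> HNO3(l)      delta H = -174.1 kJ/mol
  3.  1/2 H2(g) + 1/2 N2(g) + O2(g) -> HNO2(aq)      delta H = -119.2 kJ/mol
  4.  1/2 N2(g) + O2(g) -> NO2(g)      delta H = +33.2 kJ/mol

delta H = 202.9 kJ/mol

eq. 1 × 3 (×3 to match 3 N2O(g) in the target): (3)·(+82.1) = +246.3 kJ/mol
eq. 2 × 2 (scale by 2 for the 2 HNO3(l)): (2)·(-174.1) = -348.2 kJ/mol
eq. 3 reversed and × 2 (HNO2(aq) must end up as a reactant; ×2 to match 2 HNO2(aq) in the target): (-2)·(-119.2) = +238.4 kJ/mol
eq. 4 × 2 (×2 to match 2 NO2(g) in the target): (2)·(+33.2) = +66.4 kJ/mol
delta H = (+246.3) + (-348.2) + (+238.4) + (+66.4) = 202.9 kJ/mol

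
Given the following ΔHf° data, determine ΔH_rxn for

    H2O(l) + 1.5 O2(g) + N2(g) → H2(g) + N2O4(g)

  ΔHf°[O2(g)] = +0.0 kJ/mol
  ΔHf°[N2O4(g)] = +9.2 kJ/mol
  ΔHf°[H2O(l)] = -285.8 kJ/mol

Products: 1·(+0.0) + 1·(+9.2) = +9.2
Reactants: 1·(-285.8) + 3/2·(+0.0) + 1·(+0.0) = -285.8
ΔH_rxn = (+9.2) − (-285.8) = 295.0 kJ/mol

ΔH_rxn = 295.0 kJ/mol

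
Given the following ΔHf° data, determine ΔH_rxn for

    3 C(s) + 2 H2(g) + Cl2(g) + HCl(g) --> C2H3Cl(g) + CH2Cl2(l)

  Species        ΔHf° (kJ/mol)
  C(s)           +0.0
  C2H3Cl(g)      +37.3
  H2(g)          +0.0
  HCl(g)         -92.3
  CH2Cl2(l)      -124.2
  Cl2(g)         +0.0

ΔH_rxn = 5.4 kJ/mol

ΔH°rxn = Σ nΔHf°(products) − Σ nΔHf°(reactants).
Products: 1·(+37.3) + 1·(-124.2) = -86.9
Reactants: 3·(+0.0) + 2·(+0.0) + 1·(+0.0) + 1·(-92.3) = -92.3
ΔH_rxn = (-86.9) − (-92.3) = 5.4 kJ/mol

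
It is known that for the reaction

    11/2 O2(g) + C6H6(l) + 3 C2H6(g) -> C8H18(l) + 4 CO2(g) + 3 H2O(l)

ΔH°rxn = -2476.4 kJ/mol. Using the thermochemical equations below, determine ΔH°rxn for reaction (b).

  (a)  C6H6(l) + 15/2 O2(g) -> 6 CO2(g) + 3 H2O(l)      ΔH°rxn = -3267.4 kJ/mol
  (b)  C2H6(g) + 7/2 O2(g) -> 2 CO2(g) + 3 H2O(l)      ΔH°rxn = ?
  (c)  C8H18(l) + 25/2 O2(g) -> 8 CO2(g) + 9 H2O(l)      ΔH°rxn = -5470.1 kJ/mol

(a) as written: -3267.4 kJ/mol
(b) × 3: contributes 3·x
(c) reversed: +5470.1 kJ/mol
-2476.4 = (-3267.4) + (+5470.1) + 3·x
x = (-2476.4 − (+2202.7)) / (3) = -1559.7 kJ/mol

ΔH°rxn = -1559.7 kJ/mol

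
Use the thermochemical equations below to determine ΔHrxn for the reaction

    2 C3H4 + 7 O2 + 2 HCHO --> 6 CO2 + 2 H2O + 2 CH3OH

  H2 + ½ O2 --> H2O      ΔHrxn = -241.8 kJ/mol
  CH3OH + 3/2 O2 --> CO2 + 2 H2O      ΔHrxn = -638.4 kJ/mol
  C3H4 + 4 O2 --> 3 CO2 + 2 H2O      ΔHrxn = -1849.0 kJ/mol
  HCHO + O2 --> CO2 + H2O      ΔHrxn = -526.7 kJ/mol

ΔHrxn = -3474.6 kJ/mol

equation 1: not needed.
equation 2 reversed and × 2: (-2)·(-638.4) = +1276.8 kJ/mol
equation 3 × 2: (2)·(-1849.0) = -3698.0 kJ/mol
equation 4 × 2: (2)·(-526.7) = -1053.4 kJ/mol
ΔHrxn = (-2)·(-638.4) + (2)·(-1849.0) + (2)·(-526.7) = -3474.6 kJ/mol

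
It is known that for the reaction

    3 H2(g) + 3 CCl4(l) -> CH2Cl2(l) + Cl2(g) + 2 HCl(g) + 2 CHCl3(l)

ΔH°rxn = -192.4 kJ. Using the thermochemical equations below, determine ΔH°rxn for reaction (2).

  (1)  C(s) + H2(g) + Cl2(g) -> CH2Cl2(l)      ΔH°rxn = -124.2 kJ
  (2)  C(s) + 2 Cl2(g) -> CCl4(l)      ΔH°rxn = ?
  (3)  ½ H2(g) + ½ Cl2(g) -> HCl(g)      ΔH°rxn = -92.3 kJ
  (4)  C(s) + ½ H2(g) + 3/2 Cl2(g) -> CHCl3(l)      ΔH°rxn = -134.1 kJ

ΔH°rxn = -128.2 kJ

(1) as written (CH2Cl2(l) already on the product side): -124.2 kJ
(2) reversed and × 3 (reverse to put CCl4(l) on the reactant side; ×3 to match 3 CCl4(l) in the target): contributes −3·x
(3) × 2 (×2 to match 2 HCl(g) in the target): (2)·(-92.3) = -184.6 kJ
(4) × 2 (×2 to match 2 CHCl3(l) in the target): (2)·(-134.1) = -268.2 kJ
-192.4 = (-124.2) + (-184.6) + (-268.2) − 3·x
x = (-192.4 − (-577.0)) / (-3) = -128.2 kJ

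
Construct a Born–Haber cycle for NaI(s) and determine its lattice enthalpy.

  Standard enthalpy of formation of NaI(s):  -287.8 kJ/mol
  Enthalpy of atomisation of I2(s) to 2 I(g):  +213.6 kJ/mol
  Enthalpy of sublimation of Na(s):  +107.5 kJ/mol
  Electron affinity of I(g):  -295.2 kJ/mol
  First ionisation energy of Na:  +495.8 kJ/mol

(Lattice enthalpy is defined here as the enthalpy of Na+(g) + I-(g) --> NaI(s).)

U = -702.7 kJ/mol

ΔHf° = 1·ΔHsub + 1·(ΣIE) + 1/2·D(I2) + 1·EA + U
-287.8 = 1·(+107.5) + 1·(+495.8) + 1/2·(+213.6) + 1·(-295.2) + U
U = -287.8 − (+414.9) = -702.7 kJ/mol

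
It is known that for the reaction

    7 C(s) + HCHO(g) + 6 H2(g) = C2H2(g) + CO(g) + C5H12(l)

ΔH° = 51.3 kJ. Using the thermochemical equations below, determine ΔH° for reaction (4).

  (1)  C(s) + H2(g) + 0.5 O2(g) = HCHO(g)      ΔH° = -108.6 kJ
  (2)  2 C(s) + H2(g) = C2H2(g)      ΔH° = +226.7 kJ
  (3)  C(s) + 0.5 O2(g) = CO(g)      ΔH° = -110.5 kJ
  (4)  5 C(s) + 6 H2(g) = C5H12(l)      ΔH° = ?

ΔH° = -173.5 kJ

(1) reversed (HCHO(g) must end up as a reactant): +108.6 kJ
(2) as written (C2H2(g) already on the product side): +226.7 kJ
(3) as written (CO(g) already on the product side): -110.5 kJ
(4) as written (C5H12(l) already on the product side): contributes x
+51.3 = (+108.6) + (+226.7) + (-110.5) + x
x = (+51.3 − (+224.8)) / (1) = -173.5 kJ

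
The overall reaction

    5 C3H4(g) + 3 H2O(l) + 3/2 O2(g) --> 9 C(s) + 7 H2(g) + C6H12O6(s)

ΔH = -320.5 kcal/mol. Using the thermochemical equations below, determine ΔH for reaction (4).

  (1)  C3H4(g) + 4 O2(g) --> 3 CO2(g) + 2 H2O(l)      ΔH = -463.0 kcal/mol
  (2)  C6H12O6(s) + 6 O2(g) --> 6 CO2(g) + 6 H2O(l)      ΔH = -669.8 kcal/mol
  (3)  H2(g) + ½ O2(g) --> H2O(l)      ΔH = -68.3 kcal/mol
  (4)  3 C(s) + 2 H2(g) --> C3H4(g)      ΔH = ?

ΔH = 44.2 kcal/mol

(1) × 2: (2)·(-463.0) = -926.0 kcal/mol
(2) reversed (C6H12O6(s) must end up as a product): +669.8 kcal/mol
(3) reversed: +68.3 kcal/mol
(4) reversed and × 3 (reverse to put C(s) on the product side; ×3 to match 9 C(s) in the target): contributes −3·x
-320.5 = (-926.0) + (+669.8) + (+68.3) − 3·x
x = (-320.5 − (-187.9)) / (-3) = 44.2 kcal/mol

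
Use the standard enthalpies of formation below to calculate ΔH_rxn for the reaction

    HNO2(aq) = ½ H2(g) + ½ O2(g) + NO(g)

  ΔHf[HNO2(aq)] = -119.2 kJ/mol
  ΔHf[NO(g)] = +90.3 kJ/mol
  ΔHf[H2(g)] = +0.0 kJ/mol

ΔH_rxn = 209.5 kJ/mol

ΔH°rxn = Σ nΔHf°(products) − Σ nΔHf°(reactants).
Products: 1/2·(+0.0) + 1/2·(+0.0) + 1·(+90.3) = +90.3
Reactants: 1·(-119.2) = -119.2
ΔH_rxn = (+90.3) − (-119.2) = 209.5 kJ/mol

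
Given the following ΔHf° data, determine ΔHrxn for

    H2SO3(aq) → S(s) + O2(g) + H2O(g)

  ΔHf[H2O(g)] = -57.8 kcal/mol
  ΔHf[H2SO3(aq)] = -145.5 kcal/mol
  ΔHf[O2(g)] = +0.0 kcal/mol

ΔHrxn = 87.7 kcal/mol

ΔH°rxn = Σ nΔHf°(products) − Σ nΔHf°(reactants).
Products: 1·(+0.0) + 1·(+0.0) + 1·(-57.8) = -57.8
Reactants: 1·(-145.5) = -145.5
ΔHrxn = (-57.8) − (-145.5) = 87.7 kcal/mol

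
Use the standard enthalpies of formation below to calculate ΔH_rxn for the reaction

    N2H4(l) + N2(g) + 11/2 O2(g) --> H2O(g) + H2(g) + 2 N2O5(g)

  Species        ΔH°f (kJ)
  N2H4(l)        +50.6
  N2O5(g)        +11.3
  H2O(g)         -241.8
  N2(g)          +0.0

ΔH_rxn = -269.8 kJ

Products: 1·(-241.8) + 1·(+0.0) + 2·(+11.3) = -219.2
Reactants: 1·(+50.6) + 1·(+0.0) + 11/2·(+0.0) = +50.6
ΔH_rxn = (-219.2) − (+50.6) = -269.8 kJ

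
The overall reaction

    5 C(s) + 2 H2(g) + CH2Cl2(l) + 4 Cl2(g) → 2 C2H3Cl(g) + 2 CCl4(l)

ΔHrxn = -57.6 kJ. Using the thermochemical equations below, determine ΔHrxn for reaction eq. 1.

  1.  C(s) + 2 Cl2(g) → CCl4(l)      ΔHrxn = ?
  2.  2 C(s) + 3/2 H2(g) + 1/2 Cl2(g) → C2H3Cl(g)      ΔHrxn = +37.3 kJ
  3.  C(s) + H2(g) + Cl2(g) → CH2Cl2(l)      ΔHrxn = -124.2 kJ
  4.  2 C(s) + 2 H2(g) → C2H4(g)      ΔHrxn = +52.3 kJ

eq. 1 × 2 (×2 to match 2 CCl4(l) in the target): contributes 2·x
eq. 2 × 2 (scale by 2 for the 2 C2H3Cl(g)): (2)·(+37.3) = +74.6 kJ
eq. 3 reversed (CH2Cl2(l) must end up as a reactant): +124.2 kJ
eq. 4: not needed (C2H4(g) appears nowhere else).
-57.6 = (+74.6) + (+124.2) + 2·x
x = (-57.6 − (+198.8)) / (2) = -128.2 kJ

ΔHrxn = -128.2 kJ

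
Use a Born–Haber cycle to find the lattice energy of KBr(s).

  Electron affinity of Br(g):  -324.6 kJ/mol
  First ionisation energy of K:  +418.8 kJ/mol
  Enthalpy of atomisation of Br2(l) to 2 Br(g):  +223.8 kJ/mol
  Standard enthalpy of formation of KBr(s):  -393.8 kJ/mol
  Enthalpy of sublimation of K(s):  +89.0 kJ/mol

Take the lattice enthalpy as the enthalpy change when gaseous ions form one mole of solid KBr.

ΔHf° = 1·ΔHsub + 1·(ΣIE) + 1/2·D(Br2) + 1·EA + U
-393.8 = 1·(+89.0) + 1·(+418.8) + 1/2·(+223.8) + 1·(-324.6) + U
U = -393.8 − (+295.1) = -688.9 kJ/mol

U = -688.9 kJ/mol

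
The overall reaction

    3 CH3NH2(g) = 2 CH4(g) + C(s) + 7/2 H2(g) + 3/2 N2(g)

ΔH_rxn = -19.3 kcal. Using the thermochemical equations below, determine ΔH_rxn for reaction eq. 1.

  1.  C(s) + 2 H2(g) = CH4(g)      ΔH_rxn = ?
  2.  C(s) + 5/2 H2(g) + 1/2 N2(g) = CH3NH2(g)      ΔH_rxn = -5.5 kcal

eq. 1 × 2: contributes 2·x
eq. 2 reversed and × 3: (-3)·(-5.5) = +16.5 kcal
-19.3 = (+16.5) + 2·x
x = (-19.3 − (+16.5)) / (2) = -17.9 kcal

ΔH_rxn = -17.9 kcal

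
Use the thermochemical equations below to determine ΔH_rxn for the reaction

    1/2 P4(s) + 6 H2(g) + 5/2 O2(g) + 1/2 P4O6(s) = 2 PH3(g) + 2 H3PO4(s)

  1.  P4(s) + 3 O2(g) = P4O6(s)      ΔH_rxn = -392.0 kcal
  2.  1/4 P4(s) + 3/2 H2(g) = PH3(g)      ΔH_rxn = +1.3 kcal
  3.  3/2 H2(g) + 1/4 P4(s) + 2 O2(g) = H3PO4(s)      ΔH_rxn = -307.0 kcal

eq. 1 reversed and × 1/2 (reverse to put P4O6(s) on the reactant side; scale by 1/2 for the 1/2 P4O6(s)): (-1/2)·(-392.0) = +196.0 kcal
eq. 2 × 2 (×2 to match 2 PH3(g) in the target): (2)·(+1.3) = +2.6 kcal
eq. 3 × 2 (scale by 2 for the 2 H3PO4(s)): (2)·(-307.0) = -614.0 kcal
Combining the equations, ΔH_rxn = (-1/2)·(-392.0) + (2)·(+1.3) + (2)·(-307.0) = -415.4 kcal

ΔH_rxn = -415.4 kcal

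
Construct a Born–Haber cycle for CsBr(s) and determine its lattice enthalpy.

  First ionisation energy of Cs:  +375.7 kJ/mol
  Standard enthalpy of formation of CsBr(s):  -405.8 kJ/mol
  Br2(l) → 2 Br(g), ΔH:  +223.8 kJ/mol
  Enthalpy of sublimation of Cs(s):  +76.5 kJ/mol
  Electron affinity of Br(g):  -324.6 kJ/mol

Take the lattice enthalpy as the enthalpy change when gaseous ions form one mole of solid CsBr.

U = -645.3 kJ/mol

ΔHf° = 1·ΔHsub + 1·(ΣIE) + 1/2·D(Br2) + 1·EA + U
-405.8 = 1·(+76.5) + 1·(+375.7) + 1/2·(+223.8) + 1·(-324.6) + U
U = -405.8 − (+239.5) = -645.3 kJ/mol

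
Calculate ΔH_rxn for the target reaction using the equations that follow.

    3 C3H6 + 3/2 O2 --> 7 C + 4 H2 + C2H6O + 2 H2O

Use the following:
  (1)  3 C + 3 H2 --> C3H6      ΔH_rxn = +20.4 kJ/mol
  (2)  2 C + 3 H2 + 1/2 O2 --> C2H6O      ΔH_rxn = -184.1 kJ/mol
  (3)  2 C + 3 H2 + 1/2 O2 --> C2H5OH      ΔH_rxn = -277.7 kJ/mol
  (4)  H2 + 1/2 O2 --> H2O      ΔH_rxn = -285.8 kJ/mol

ΔH_rxn = -816.9 kJ/mol

(1) reversed and × 3 (reverse to put C3H6 on the reactant side; scale by 3 for the 3 C3H6): (-3)·(+20.4) = -61.2 kJ/mol
(2) as written (C2H6O already on the product side): -184.1 kJ/mol
(3): not needed (C2H5OH appears nowhere else).
(4) × 2 (scale by 2 for the 2 H2O): (2)·(-285.8) = -571.6 kJ/mol
Summing the manipulated equations, ΔH_rxn = (-3)·(+20.4) + (1)·(-184.1) + (2)·(-285.8) = -816.9 kJ/mol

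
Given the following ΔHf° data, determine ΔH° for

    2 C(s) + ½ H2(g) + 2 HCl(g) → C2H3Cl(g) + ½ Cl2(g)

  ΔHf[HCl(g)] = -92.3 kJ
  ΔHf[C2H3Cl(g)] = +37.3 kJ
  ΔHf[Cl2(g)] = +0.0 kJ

Products: 1·(+37.3) + 1/2·(+0.0) = +37.3
Reactants: 2·(+0.0) + 1/2·(+0.0) + 2·(-92.3) = -184.6
ΔH° = (+37.3) − (-184.6) = 221.9 kJ

ΔH° = 221.9 kJ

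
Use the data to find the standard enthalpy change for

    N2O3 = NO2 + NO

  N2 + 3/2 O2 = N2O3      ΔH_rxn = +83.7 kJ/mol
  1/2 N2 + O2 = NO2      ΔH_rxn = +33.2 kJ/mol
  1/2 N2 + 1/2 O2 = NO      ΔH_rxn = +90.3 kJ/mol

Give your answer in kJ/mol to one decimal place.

equation 1 reversed (N2O3 must end up as a reactant): -83.7 kJ/mol
equation 2 as written (NO2 already on the product side): +33.2 kJ/mol
equation 3 as written (NO already on the product side): +90.3 kJ/mol
ΔH_rxn = (-1)·(+83.7) + (1)·(+33.2) + (1)·(+90.3) = 39.8 kJ/mol

ΔH_rxn = 39.8 kJ/mol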